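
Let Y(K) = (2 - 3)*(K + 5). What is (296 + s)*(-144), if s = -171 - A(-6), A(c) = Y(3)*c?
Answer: -11088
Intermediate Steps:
Y(K) = -5 - K (Y(K) = -(5 + K) = -5 - K)
A(c) = -8*c (A(c) = (-5 - 1*3)*c = (-5 - 3)*c = -8*c)
s = -219 (s = -171 - (-8)*(-6) = -171 - 1*48 = -171 - 48 = -219)
(296 + s)*(-144) = (296 - 219)*(-144) = 77*(-144) = -11088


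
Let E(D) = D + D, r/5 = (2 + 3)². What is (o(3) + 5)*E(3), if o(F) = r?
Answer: 780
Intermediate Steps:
r = 125 (r = 5*(2 + 3)² = 5*5² = 5*25 = 125)
o(F) = 125
E(D) = 2*D
(o(3) + 5)*E(3) = (125 + 5)*(2*3) = 130*6 = 780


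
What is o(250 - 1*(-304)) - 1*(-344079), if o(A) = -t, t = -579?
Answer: 344658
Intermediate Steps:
o(A) = 579 (o(A) = -1*(-579) = 579)
o(250 - 1*(-304)) - 1*(-344079) = 579 - 1*(-344079) = 579 + 344079 = 344658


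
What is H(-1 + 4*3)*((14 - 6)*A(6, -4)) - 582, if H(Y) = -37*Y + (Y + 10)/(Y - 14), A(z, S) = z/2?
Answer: -10518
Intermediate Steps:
A(z, S) = z/2 (A(z, S) = z*(½) = z/2)
H(Y) = -37*Y + (10 + Y)/(-14 + Y)
H(-1 + 4*3)*((14 - 6)*A(6, -4)) - 582 = ((10 - 37*(-1 + 4*3)² + 519*(-1 + 4*3))/(-14 + (-1 + 4*3)))*((14 - 6)*((½)*6)) - 582 = ((10 - 37*(-1 + 12)² + 519*(-1 + 12))/(-14 + (-1 + 12)))*(8*3) - 582 = ((10 - 37*11² + 519*11)/(-14 + 11))*24 - 582 = ((10 - 37*121 + 5709)/(-3))*24 - 582 = -(10 - 4477 + 5709)/3*24 - 582 = -⅓*1242*24 - 582 = -414*24 - 582 = -9936 - 582 = -10518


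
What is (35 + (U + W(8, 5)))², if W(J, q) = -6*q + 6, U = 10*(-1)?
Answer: 1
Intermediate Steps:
U = -10
W(J, q) = 6 - 6*q
(35 + (U + W(8, 5)))² = (35 + (-10 + (6 - 6*5)))² = (35 + (-10 + (6 - 30)))² = (35 + (-10 - 24))² = (35 - 34)² = 1² = 1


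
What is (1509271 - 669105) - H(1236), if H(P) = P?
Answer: 838930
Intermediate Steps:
(1509271 - 669105) - H(1236) = (1509271 - 669105) - 1*1236 = 840166 - 1236 = 838930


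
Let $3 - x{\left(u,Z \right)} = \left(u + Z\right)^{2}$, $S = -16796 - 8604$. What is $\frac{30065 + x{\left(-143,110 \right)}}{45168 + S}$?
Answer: $\frac{28979}{19768} \approx 1.466$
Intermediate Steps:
$S = -25400$
$x{\left(u,Z \right)} = 3 - \left(Z + u\right)^{2}$ ($x{\left(u,Z \right)} = 3 - \left(u + Z\right)^{2} = 3 - \left(Z + u\right)^{2}$)
$\frac{30065 + x{\left(-143,110 \right)}}{45168 + S} = \frac{30065 + \left(3 - \left(110 - 143\right)^{2}\right)}{45168 - 25400} = \frac{30065 + \left(3 - \left(-33\right)^{2}\right)}{19768} = \left(30065 + \left(3 - 1089\right)\right) \frac{1}{19768} = \left(30065 - 1086\right) \frac{1}{19768} = 28979 \cdot \frac{1}{19768} = \frac{28979}{19768}$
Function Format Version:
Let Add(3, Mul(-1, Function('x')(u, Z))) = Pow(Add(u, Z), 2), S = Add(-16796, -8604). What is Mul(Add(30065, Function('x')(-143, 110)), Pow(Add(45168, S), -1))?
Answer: Rational(28979, 19768) ≈ 1.4660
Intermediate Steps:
S = -25400
Function('x')(u, Z) = Add(3, Mul(-1, Pow(Add(Z, u), 2))) (Function('x')(u, Z) = Add(3, Mul(-1, Pow(Add(u, Z), 2))) = Add(3, Mul(-1, Pow(Add(Z, u), 2))))
Mul(Add(30065, Function('x')(-143, 110)), Pow(Add(45168, S), -1)) = Mul(Add(30065, Add(3, Mul(-1, Pow(Add(110, -143), 2)))), Pow(Add(45168, -25400), -1)) = Mul(Add(30065, Add(3, Mul(-1, Pow(-33, 2)))), Pow(19768, -1)) = Mul(Add(30065, Add(3, Mul(-1, 1089))), Rational(1, 19768)) = Mul(Add(30065, Add(3, -1089)), Rational(1, 19768)) = Mul(Add(30065, -1086), Rational(1, 19768)) = Mul(28979, Rational(1, 19768)) = Rational(28979, 19768)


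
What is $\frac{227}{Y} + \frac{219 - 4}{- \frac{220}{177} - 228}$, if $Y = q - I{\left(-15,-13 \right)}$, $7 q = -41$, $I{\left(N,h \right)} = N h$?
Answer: $- \frac{58990297}{28524928} \approx -2.068$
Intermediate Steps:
$q = - \frac{41}{7}$ ($q = \frac{1}{7} \left(-41\right) = - \frac{41}{7} \approx -5.8571$)
$Y = - \frac{1406}{7}$ ($Y = - \frac{41}{7} - \left(-15\right) \left(-13\right) = - \frac{41}{7} - 195 = - \frac{1406}{7} \approx -200.86$)
$\frac{227}{Y} + \frac{219 - 4}{- \frac{220}{177} - 228} = \frac{227}{- \frac{1406}{7}} + \frac{219 - 4}{- \frac{220}{177} - 228} = 227 \left(- \frac{7}{1406}\right) + \frac{215}{\left(-220\right) \frac{1}{177} - 228} = - \frac{1589}{1406} + \frac{215}{- \frac{220}{177} - 228} = - \frac{1589}{1406} + \frac{215}{- \frac{40576}{177}} = - \frac{1589}{1406} + 215 \left(- \frac{177}{40576}\right) = - \frac{1589}{1406} - \frac{38055}{40576} = - \frac{58990297}{28524928}$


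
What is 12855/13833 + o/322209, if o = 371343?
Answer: 114552894/55026137 ≈ 2.0818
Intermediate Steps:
12855/13833 + o/322209 = 12855/13833 + 371343/322209 = 12855*(1/13833) + 371343*(1/322209) = 4285/4611 + 123781/107403 = 114552894/55026137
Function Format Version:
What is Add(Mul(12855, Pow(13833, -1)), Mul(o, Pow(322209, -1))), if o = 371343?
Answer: Rational(114552894, 55026137) ≈ 2.0818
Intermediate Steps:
Add(Mul(12855, Pow(13833, -1)), Mul(o, Pow(322209, -1))) = Add(Mul(12855, Pow(13833, -1)), Mul(371343, Pow(322209, -1))) = Add(Mul(12855, Rational(1, 13833)), Mul(371343, Rational(1, 322209))) = Add(Rational(4285, 4611), Rational(123781, 107403)) = Rational(114552894, 55026137)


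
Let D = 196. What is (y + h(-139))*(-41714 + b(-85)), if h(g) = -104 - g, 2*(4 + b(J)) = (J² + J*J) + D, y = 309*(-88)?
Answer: 934065015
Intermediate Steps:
y = -27192
b(J) = 94 + J² (b(J) = -4 + ((J² + J*J) + 196)/2 = -4 + ((J² + J²) + 196)/2 = -4 + (2*J² + 196)/2 = -4 + (196 + 2*J²)/2 = -4 + (98 + J²) = 94 + J²)
(y + h(-139))*(-41714 + b(-85)) = (-27192 + (-104 - 1*(-139)))*(-41714 + (94 + (-85)²)) = (-27192 + (-104 + 139))*(-41714 + (94 + 7225)) = (-27192 + 35)*(-41714 + 7319) = -27157*(-34395) = 934065015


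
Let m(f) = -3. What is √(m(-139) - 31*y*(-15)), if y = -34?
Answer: 3*I*√1757 ≈ 125.75*I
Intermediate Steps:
√(m(-139) - 31*y*(-15)) = √(-3 - 31*(-34)*(-15)) = √(-3 + 1054*(-15)) = √(-3 - 15810) = √(-15813) = 3*I*√1757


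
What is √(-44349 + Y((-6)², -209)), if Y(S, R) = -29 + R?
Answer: I*√44587 ≈ 211.16*I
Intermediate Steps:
√(-44349 + Y((-6)², -209)) = √(-44349 + (-29 - 209)) = √(-44349 - 238) = √(-44587) = I*√44587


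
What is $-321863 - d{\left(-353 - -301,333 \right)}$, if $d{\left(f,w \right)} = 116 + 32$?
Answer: $-322011$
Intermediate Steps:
$d{\left(f,w \right)} = 148$
$-321863 - d{\left(-353 - -301,333 \right)} = -321863 - 148 = -322011$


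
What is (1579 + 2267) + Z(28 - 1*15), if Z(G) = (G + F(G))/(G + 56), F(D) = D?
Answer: 265400/69 ≈ 3846.4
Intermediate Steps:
Z(G) = 2*G/(56 + G) (Z(G) = (G + G)/(G + 56) = (2*G)/(56 + G) = 2*G/(56 + G))
(1579 + 2267) + Z(28 - 1*15) = (1579 + 2267) + 2*(28 - 1*15)/(56 + (28 - 1*15)) = 3846 + 2*(28 - 15)/(56 + (28 - 15)) = 3846 + 2*13/(56 + 13) = 3846 + 2*13/69 = 3846 + 2*13*(1/69) = 3846 + 26/69 = 265400/69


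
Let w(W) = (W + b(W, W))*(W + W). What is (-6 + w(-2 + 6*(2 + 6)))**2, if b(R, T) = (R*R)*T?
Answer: 80266153703044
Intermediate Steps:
b(R, T) = T*R**2 (b(R, T) = R**2*T = T*R**2)
w(W) = 2*W*(W + W**3) (w(W) = (W + W*W**2)*(W + W) = (W + W**3)*(2*W) = 2*W*(W + W**3))
(-6 + w(-2 + 6*(2 + 6)))**2 = (-6 + 2*(-2 + 6*(2 + 6))**2*(1 + (-2 + 6*(2 + 6))**2))**2 = (-6 + 2*(-2 + 6*8)**2*(1 + (-2 + 6*8)**2))**2 = (-6 + 2*(-2 + 48)**2*(1 + (-2 + 48)**2))**2 = (-6 + 2*46**2*(1 + 46**2))**2 = (-6 + 2*2116*(1 + 2116))**2 = (-6 + 2*2116*2117)**2 = (-6 + 8959144)**2 = 8959138**2 = 80266153703044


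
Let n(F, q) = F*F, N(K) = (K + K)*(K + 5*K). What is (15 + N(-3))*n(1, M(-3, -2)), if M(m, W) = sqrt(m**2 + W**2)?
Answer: 123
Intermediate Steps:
M(m, W) = sqrt(W**2 + m**2)
N(K) = 12*K**2 (N(K) = (2*K)*(6*K) = 12*K**2)
n(F, q) = F**2
(15 + N(-3))*n(1, M(-3, -2)) = (15 + 12*(-3)**2)*1**2 = (15 + 12*9)*1 = (15 + 108)*1 = 123*1 = 123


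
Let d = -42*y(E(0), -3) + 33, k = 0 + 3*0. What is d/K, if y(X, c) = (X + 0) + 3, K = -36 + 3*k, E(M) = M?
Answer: 31/12 ≈ 2.5833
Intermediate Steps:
k = 0 (k = 0 + 0 = 0)
K = -36 (K = -36 + 3*0 = -36 + 0 = -36)
y(X, c) = 3 + X (y(X, c) = X + 3 = 3 + X)
d = -93 (d = -42*(3 + 0) + 33 = -42*3 + 33 = -126 + 33 = -93)
d/K = -93/(-36) = -93*(-1/36) = 31/12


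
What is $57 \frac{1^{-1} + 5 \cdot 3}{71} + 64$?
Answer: $\frac{5456}{71} \approx 76.845$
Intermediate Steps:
$57 \frac{1^{-1} + 5 \cdot 3}{71} + 64 = 57 \left(1 + 15\right) \frac{1}{71} + 64 = 57 \cdot 16 \cdot \frac{1}{71} + 64 = 57 \cdot \frac{16}{71} + 64 = \frac{912}{71} + 64 = \frac{5456}{71}$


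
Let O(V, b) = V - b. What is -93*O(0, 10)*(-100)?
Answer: -93000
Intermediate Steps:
-93*O(0, 10)*(-100) = -93*(0 - 1*10)*(-100) = -93*(0 - 10)*(-100) = -93*(-10)*(-100) = 930*(-100) = -93000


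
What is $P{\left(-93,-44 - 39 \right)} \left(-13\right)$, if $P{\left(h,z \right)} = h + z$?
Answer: $2288$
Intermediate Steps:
$P{\left(-93,-44 - 39 \right)} \left(-13\right) = \left(-93 - 83\right) \left(-13\right) = \left(-176\right) \left(-13\right) = 2288$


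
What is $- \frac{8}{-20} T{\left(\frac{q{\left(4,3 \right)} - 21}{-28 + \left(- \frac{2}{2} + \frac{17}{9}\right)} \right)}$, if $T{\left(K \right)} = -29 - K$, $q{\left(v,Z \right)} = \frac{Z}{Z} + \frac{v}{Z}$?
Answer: $- \frac{3622}{305} \approx -11.875$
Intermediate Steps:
$q{\left(v,Z \right)} = 1 + \frac{v}{Z}$
$- \frac{8}{-20} T{\left(\frac{q{\left(4,3 \right)} - 21}{-28 + \left(- \frac{2}{2} + \frac{17}{9}\right)} \right)} = - \frac{8}{-20} \left(-29 - \frac{\frac{3 + 4}{3} - 21}{-28 + \left(- \frac{2}{2} + \frac{17}{9}\right)}\right) = \left(-8\right) \left(- \frac{1}{20}\right) \left(-29 - \frac{\frac{1}{3} \cdot 7 - 21}{-28 + \left(\left(-2\right) \frac{1}{2} + 17 \cdot \frac{1}{9}\right)}\right) = \frac{2 \left(-29 - \frac{\frac{7}{3} - 21}{-28 + \left(-1 + \frac{17}{9}\right)}\right)}{5} = \frac{2 \left(-29 - - \frac{56}{3 \left(-28 + \frac{8}{9}\right)}\right)}{5} = \frac{2 \left(-29 - - \frac{56}{3 \left(- \frac{244}{9}\right)}\right)}{5} = \frac{2 \left(-29 - \left(- \frac{56}{3}\right) \left(- \frac{9}{244}\right)\right)}{5} = \frac{2 \left(-29 - \frac{42}{61}\right)}{5} = \frac{2}{5} \left(- \frac{1811}{61}\right) = - \frac{3622}{305}$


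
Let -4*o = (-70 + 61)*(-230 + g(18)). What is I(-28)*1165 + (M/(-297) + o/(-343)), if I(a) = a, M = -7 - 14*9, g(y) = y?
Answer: -3322844732/101871 ≈ -32618.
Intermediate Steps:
M = -133 (M = -7 - 126 = -133)
o = -477 (o = -(-70 + 61)*(-230 + 18)/4 = -(-9)*(-212)/4 = -¼*1908 = -477)
I(-28)*1165 + (M/(-297) + o/(-343)) = -28*1165 + (-133/(-297) - 477/(-343)) = -32620 + (-133*(-1/297) - 477*(-1/343)) = -32620 + (133/297 + 477/343) = -32620 + 187288/101871 = -3322844732/101871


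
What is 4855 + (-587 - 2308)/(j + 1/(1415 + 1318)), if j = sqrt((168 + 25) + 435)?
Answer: 22773421910840/4690713491 - 43247183310*sqrt(157)/4690713491 ≈ 4739.5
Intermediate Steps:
j = 2*sqrt(157) (j = sqrt(193 + 435) = sqrt(628) = 2*sqrt(157) ≈ 25.060)
4855 + (-587 - 2308)/(j + 1/(1415 + 1318)) = 4855 + (-587 - 2308)/(2*sqrt(157) + 1/(1415 + 1318)) = 4855 - 2895/(2*sqrt(157) + 1/2733) = 4855 - 2895/(1/2733 + 2*sqrt(157))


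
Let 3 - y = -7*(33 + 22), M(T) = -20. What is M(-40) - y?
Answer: -408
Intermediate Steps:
y = 388 (y = 3 - (-7)*(33 + 22) = 3 - (-7)*55 = 3 - 1*(-385) = 3 + 385 = 388)
M(-40) - y = -20 - 1*388 = -20 - 388 = -408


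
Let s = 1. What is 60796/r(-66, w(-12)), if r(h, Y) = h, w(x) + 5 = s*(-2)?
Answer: -30398/33 ≈ -921.15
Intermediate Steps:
w(x) = -7 (w(x) = -5 + 1*(-2) = -5 - 2 = -7)
60796/r(-66, w(-12)) = 60796/(-66) = 60796*(-1/66) = -30398/33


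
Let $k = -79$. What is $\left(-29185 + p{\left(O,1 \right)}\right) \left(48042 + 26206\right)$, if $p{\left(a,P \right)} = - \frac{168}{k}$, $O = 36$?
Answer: $- \frac{171174828856}{79} \approx -2.1668 \cdot 10^{9}$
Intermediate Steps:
$p{\left(a,P \right)} = \frac{168}{79}$ ($p{\left(a,P \right)} = - \frac{168}{-79} = \left(-168\right) \left(- \frac{1}{79}\right) = \frac{168}{79}$)
$\left(-29185 + p{\left(O,1 \right)}\right) \left(48042 + 26206\right) = \left(-29185 + \frac{168}{79}\right) \left(48042 + 26206\right) = \left(- \frac{2305447}{79}\right) 74248 = - \frac{171174828856}{79}$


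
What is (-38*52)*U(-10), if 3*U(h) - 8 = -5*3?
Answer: 13832/3 ≈ 4610.7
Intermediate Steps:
U(h) = -7/3 (U(h) = 8/3 + (-5*3)/3 = 8/3 + (⅓)*(-15) = 8/3 - 5 = -7/3)
(-38*52)*U(-10) = -38*52*(-7/3) = -1976*(-7/3) = 13832/3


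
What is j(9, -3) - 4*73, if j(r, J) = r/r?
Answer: -291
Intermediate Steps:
j(r, J) = 1
j(9, -3) - 4*73 = 1 - 4*73 = 1 - 292 = -291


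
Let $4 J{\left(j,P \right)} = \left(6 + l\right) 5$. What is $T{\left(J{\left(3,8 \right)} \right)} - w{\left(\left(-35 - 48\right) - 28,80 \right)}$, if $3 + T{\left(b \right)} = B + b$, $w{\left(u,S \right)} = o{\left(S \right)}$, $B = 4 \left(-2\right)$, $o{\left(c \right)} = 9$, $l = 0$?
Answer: $- \frac{25}{2} \approx -12.5$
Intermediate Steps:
$B = -8$
$w{\left(u,S \right)} = 9$
$J{\left(j,P \right)} = \frac{15}{2}$ ($J{\left(j,P \right)} = \frac{\left(6 + 0\right) 5}{4} = \frac{6 \cdot 5}{4} = \frac{1}{4} \cdot 30 = \frac{15}{2}$)
$T{\left(b \right)} = -11 + b$ ($T{\left(b \right)} = -3 + \left(-8 + b\right) = -11 + b$)
$T{\left(J{\left(3,8 \right)} \right)} - w{\left(\left(-35 - 48\right) - 28,80 \right)} = \left(-11 + \frac{15}{2}\right) - 9 = - \frac{7}{2} - 9 = - \frac{25}{2}$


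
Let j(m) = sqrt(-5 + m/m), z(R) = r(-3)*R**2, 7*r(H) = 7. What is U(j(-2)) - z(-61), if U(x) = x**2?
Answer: -3725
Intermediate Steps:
r(H) = 1 (r(H) = (1/7)*7 = 1)
z(R) = R**2 (z(R) = 1*R**2 = R**2)
j(m) = 2*I (j(m) = sqrt(-5 + 1) = sqrt(-4) = 2*I)
U(j(-2)) - z(-61) = (2*I)**2 - 1*(-61)**2 = -4 - 1*3721 = -4 - 3721 = -3725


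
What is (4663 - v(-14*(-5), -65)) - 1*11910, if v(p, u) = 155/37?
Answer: -268294/37 ≈ -7251.2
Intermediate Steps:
v(p, u) = 155/37 (v(p, u) = 155*(1/37) = 155/37)
(4663 - v(-14*(-5), -65)) - 1*11910 = (4663 - 1*155/37) - 1*11910 = (4663 - 155/37) - 11910 = 172376/37 - 11910 = -268294/37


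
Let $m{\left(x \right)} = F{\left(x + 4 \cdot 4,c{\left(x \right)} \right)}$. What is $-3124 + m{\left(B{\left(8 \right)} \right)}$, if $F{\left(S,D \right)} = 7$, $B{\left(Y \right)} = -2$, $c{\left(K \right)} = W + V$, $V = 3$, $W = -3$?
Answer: $-3117$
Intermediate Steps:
$c{\left(K \right)} = 0$ ($c{\left(K \right)} = -3 + 3 = 0$)
$m{\left(x \right)} = 7$
$-3124 + m{\left(B{\left(8 \right)} \right)} = -3124 + 7 = -3117$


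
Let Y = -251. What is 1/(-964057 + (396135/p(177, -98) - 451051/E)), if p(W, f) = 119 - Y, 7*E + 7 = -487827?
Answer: -9024929/8690825159769 ≈ -1.0384e-6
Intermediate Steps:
E = -487834/7 (E = -1 + (1/7)*(-487827) = -1 - 487827/7 = -487834/7 ≈ -69691.)
p(W, f) = 370 (p(W, f) = 119 - 1*(-251) = 119 + 251 = 370)
1/(-964057 + (396135/p(177, -98) - 451051/E)) = 1/(-964057 + (396135/370 - 451051/(-487834/7))) = 1/(-964057 + (396135*(1/370) - 451051*(-7/487834))) = 1/(-964057 + (79227/74 + 3157357/487834)) = 1/(-964057 + 9720817184/9024929) = 1/(-8690825159769/9024929) = -9024929/8690825159769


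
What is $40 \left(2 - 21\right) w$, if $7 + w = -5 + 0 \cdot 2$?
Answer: $9120$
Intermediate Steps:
$w = -12$ ($w = -7 + \left(-5 + 0 \cdot 2\right) = -7 + \left(-5 + 0\right) = -7 - 5 = -12$)
$40 \left(2 - 21\right) w = 40 \left(2 - 21\right) \left(-12\right) = 40 \left(-19\right) \left(-12\right) = \left(-760\right) \left(-12\right) = 9120$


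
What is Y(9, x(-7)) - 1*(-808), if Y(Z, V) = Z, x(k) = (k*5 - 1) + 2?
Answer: 817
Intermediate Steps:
x(k) = 1 + 5*k (x(k) = (5*k - 1) + 2 = (-1 + 5*k) + 2 = 1 + 5*k)
Y(9, x(-7)) - 1*(-808) = 9 - 1*(-808) = 9 + 808 = 817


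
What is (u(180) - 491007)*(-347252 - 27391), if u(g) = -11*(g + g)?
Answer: 185435921781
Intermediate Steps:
u(g) = -22*g
(u(180) - 491007)*(-347252 - 27391) = (-22*180 - 491007)*(-347252 - 27391) = (-3960 - 491007)*(-374643) = -494967*(-374643) = 185435921781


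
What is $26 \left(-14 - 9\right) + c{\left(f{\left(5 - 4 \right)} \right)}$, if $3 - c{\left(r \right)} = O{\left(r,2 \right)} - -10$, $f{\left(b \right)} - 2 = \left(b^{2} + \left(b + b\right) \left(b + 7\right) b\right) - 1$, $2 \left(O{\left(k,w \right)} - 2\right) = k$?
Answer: $-616$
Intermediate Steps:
$O{\left(k,w \right)} = 2 + \frac{k}{2}$
$f{\left(b \right)} = 1 + b^{2} + 2 b^{2} \left(7 + b\right)$ ($f{\left(b \right)} = 2 - \left(1 - b^{2} - \left(b + b\right) \left(b + 7\right) b\right) = 2 - \left(1 - b^{2} - 2 b \left(7 + b\right) b\right) = 2 - \left(1 - b^{2} - 2 b^{2} \left(7 + b\right)\right) = 2 + \left(-1 + b^{2} + 2 b^{2} \left(7 + b\right)\right) = 1 + b^{2} + 2 b^{2} \left(7 + b\right)$)
$c{\left(r \right)} = -9 - \frac{r}{2}$ ($c{\left(r \right)} = 3 - \left(\left(2 + \frac{r}{2}\right) - -10\right) = 3 - \left(\left(2 + \frac{r}{2}\right) + 10\right) = 3 - \left(12 + \frac{r}{2}\right) = -9 - \frac{r}{2}$)
$26 \left(-14 - 9\right) + c{\left(f{\left(5 - 4 \right)} \right)} = 26 \left(-14 - 9\right) - \left(9 + \frac{1 + 2 \left(5 - 4\right)^{3} + 15 \left(5 - 4\right)^{2}}{2}\right) = 26 \left(-23\right) - \left(9 + \frac{1 + 2 \left(5 - 4\right)^{3} + 15 \left(5 - 4\right)^{2}}{2}\right) = -598 - \left(9 + \frac{1 + 2 \cdot 1^{3} + 15 \cdot 1^{2}}{2}\right) = -598 - \left(9 + \frac{1 + 2 \cdot 1 + 15 \cdot 1}{2}\right) = -598 - \left(9 + \frac{1 + 2 + 15}{2}\right) = -598 - 18 = -616$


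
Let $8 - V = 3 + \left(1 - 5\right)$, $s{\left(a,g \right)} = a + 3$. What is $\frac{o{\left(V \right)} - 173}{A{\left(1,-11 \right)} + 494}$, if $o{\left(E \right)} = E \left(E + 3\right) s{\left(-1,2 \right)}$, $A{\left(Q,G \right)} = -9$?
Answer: $\frac{43}{485} \approx 0.08866$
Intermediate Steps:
$s{\left(a,g \right)} = 3 + a$
$V = 9$ ($V = 8 - \left(3 + \left(1 - 5\right)\right) = 8 - \left(3 - 4\right) = 8 - -1 = 8 + 1 = 9$)
$o{\left(E \right)} = 2 E \left(3 + E\right)$ ($o{\left(E \right)} = E \left(E + 3\right) \left(3 - 1\right) = E \left(3 + E\right) 2 = 2 E \left(3 + E\right)$)
$\frac{o{\left(V \right)} - 173}{A{\left(1,-11 \right)} + 494} = \frac{2 \cdot 9 \left(3 + 9\right) - 173}{-9 + 494} = \frac{2 \cdot 9 \cdot 12 - 173}{485} = \left(216 - 173\right) \frac{1}{485} = 43 \cdot \frac{1}{485} = \frac{43}{485}$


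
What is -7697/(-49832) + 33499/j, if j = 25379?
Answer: 1864664331/1264686328 ≈ 1.4744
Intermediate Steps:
-7697/(-49832) + 33499/j = -7697/(-49832) + 33499/25379 = -7697*(-1/49832) + 33499*(1/25379) = 7697/49832 + 33499/25379 = 1864664331/1264686328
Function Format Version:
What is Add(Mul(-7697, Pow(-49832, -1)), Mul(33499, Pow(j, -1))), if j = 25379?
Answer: Rational(1864664331, 1264686328) ≈ 1.4744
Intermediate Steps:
Add(Mul(-7697, Pow(-49832, -1)), Mul(33499, Pow(j, -1))) = Add(Mul(-7697, Pow(-49832, -1)), Mul(33499, Pow(25379, -1))) = Add(Mul(-7697, Rational(-1, 49832)), Mul(33499, Rational(1, 25379))) = Add(Rational(7697, 49832), Rational(33499, 25379)) = Rational(1864664331, 1264686328)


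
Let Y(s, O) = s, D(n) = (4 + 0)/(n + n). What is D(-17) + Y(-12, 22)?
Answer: -206/17 ≈ -12.118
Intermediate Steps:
D(n) = 2/n (D(n) = 4/((2*n)) = 4*(1/(2*n)) = 2/n)
D(-17) + Y(-12, 22) = 2/(-17) - 12 = 2*(-1/17) - 12 = -2/17 - 12 = -206/17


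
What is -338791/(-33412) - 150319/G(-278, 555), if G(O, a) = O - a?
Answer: 5304671331/27832196 ≈ 190.59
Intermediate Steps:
-338791/(-33412) - 150319/G(-278, 555) = -338791/(-33412) - 150319/(-278 - 1*555) = -338791*(-1/33412) - 150319/(-278 - 555) = 338791/33412 - 150319/(-833) = 338791/33412 - 150319*(-1/833) = 338791/33412 + 150319/833 = 5304671331/27832196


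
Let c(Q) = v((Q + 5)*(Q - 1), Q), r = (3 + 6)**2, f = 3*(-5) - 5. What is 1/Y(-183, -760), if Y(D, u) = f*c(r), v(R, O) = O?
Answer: -1/1620 ≈ -0.00061728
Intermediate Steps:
f = -20 (f = -15 - 5 = -20)
r = 81 (r = 9**2 = 81)
c(Q) = Q
Y(D, u) = -1620 (Y(D, u) = -20*81 = -1620)
1/Y(-183, -760) = 1/(-1620) = -1/1620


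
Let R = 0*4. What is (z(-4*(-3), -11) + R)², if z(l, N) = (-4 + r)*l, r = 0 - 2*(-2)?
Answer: 0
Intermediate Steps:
r = 4 (r = 0 + 4 = 4)
z(l, N) = 0 (z(l, N) = (-4 + 4)*l = 0*l = 0)
R = 0
(z(-4*(-3), -11) + R)² = (0 + 0)² = 0² = 0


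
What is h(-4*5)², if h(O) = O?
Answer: 400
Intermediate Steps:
h(-4*5)² = (-4*5)² = (-20)² = 400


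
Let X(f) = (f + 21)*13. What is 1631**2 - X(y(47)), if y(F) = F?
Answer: 2659277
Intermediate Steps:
X(f) = 273 + 13*f (X(f) = (21 + f)*13 = 273 + 13*f)
1631**2 - X(y(47)) = 1631**2 - (273 + 13*47) = 2660161 - (273 + 611) = 2660161 - 1*884 = 2660161 - 884 = 2659277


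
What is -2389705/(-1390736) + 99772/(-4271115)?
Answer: 10067948358883/5939993390640 ≈ 1.6949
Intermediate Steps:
-2389705/(-1390736) + 99772/(-4271115) = -2389705*(-1/1390736) + 99772*(-1/4271115) = 2389705/1390736 - 99772/4271115 = 10067948358883/5939993390640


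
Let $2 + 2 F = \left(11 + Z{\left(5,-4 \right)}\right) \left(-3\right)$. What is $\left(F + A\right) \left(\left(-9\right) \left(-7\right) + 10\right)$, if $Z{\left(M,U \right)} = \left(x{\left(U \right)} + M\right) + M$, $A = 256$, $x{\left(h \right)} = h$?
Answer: $\frac{33507}{2} \approx 16754.0$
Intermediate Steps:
$Z{\left(M,U \right)} = U + 2 M$ ($Z{\left(M,U \right)} = \left(U + M\right) + M = \left(M + U\right) + M = U + 2 M$)
$F = - \frac{53}{2}$ ($F = -1 + \frac{\left(11 + \left(-4 + 2 \cdot 5\right)\right) \left(-3\right)}{2} = -1 + \frac{\left(11 + \left(-4 + 10\right)\right) \left(-3\right)}{2} = -1 + \frac{\left(11 + 6\right) \left(-3\right)}{2} = -1 + \frac{17 \left(-3\right)}{2} = -1 + \frac{1}{2} \left(-51\right) = -1 - \frac{51}{2} = - \frac{53}{2} \approx -26.5$)
$\left(F + A\right) \left(\left(-9\right) \left(-7\right) + 10\right) = \left(- \frac{53}{2} + 256\right) \left(\left(-9\right) \left(-7\right) + 10\right) = \frac{459 \left(63 + 10\right)}{2} = \frac{459}{2} \cdot 73 = \frac{33507}{2}$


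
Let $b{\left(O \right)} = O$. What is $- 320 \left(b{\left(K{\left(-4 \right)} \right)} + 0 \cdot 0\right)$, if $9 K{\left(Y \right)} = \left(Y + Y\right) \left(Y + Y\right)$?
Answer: $- \frac{20480}{9} \approx -2275.6$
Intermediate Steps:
$K{\left(Y \right)} = \frac{4 Y^{2}}{9}$ ($K{\left(Y \right)} = \frac{\left(Y + Y\right) \left(Y + Y\right)}{9} = \frac{2 Y 2 Y}{9} = \frac{4 Y^{2}}{9}$)
$- 320 \left(b{\left(K{\left(-4 \right)} \right)} + 0 \cdot 0\right) = - 320 \left(\frac{4 \left(-4\right)^{2}}{9} + 0 \cdot 0\right) = - 320 \left(\frac{4}{9} \cdot 16 + 0\right) = - 320 \left(\frac{64}{9} + 0\right) = \left(-320\right) \frac{64}{9} = - \frac{20480}{9}$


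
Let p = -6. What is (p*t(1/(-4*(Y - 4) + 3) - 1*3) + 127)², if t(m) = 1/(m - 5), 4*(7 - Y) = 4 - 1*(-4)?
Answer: 146689/9 ≈ 16299.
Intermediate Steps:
Y = 5 (Y = 7 - (4 - 1*(-4))/4 = 7 - (4 + 4)/4 = 7 - ¼*8 = 7 - 2 = 5)
t(m) = 1/(-5 + m)
(p*t(1/(-4*(Y - 4) + 3) - 1*3) + 127)² = (-6/(-5 + (1/(-4*(5 - 4) + 3) - 1*3)) + 127)² = (-6/(-5 + (1/(-4*1 + 3) - 3)) + 127)² = (-6/(-5 + (1/(-4 + 3) - 3)) + 127)² = (-6/(-5 + (1/(-1) - 3)) + 127)² = (-6/(-5 + (-1 - 3)) + 127)² = (-6/(-5 - 4) + 127)² = (-6/(-9) + 127)² = (-6*(-⅑) + 127)² = (⅔ + 127)² = (383/3)² = 146689/9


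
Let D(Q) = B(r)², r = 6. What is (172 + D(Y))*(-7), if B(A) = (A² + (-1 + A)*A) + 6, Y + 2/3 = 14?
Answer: -37492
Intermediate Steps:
Y = 40/3 (Y = -⅔ + 14 = 40/3 ≈ 13.333)
B(A) = 6 + A² + A*(-1 + A) (B(A) = (A² + A*(-1 + A)) + 6 = 6 + A² + A*(-1 + A))
D(Q) = 5184 (D(Q) = (6 - 1*6 + 2*6²)² = (6 - 6 + 2*36)² = (6 - 6 + 72)² = 72² = 5184)
(172 + D(Y))*(-7) = (172 + 5184)*(-7) = 5356*(-7) = -37492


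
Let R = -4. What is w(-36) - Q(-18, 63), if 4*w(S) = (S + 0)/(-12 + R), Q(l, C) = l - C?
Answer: 1305/16 ≈ 81.563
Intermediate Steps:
w(S) = -S/64 (w(S) = ((S + 0)/(-12 - 4))/4 = (S/(-16))/4 = (S*(-1/16))/4 = (-S/16)/4 = -S/64)
w(-36) - Q(-18, 63) = -1/64*(-36) - (-18 - 1*63) = 9/16 - (-18 - 63) = 9/16 - 1*(-81) = 9/16 + 81 = 1305/16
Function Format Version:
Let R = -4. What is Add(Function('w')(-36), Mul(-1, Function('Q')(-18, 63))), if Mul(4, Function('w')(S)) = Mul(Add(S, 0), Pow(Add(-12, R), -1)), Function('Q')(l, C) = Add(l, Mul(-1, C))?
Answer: Rational(1305, 16) ≈ 81.563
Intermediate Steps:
Function('w')(S) = Mul(Rational(-1, 64), S) (Function('w')(S) = Mul(Rational(1, 4), Mul(Add(S, 0), Pow(Add(-12, -4), -1))) = Mul(Rational(1, 4), Mul(S, Pow(-16, -1))) = Mul(Rational(1, 4), Mul(S, Rational(-1, 16))) = Mul(Rational(1, 4), Mul(Rational(-1, 16), S)) = Mul(Rational(-1, 64), S))
Add(Function('w')(-36), Mul(-1, Function('Q')(-18, 63))) = Add(Mul(Rational(-1, 64), -36), Mul(-1, Add(-18, Mul(-1, 63)))) = Add(Rational(9, 16), Mul(-1, Add(-18, -63))) = Add(Rational(9, 16), Mul(-1, -81)) = Add(Rational(9, 16), 81) = Rational(1305, 16)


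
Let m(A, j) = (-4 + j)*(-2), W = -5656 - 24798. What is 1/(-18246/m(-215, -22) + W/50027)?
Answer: -1300702/457188125 ≈ -0.0028450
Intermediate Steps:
W = -30454
m(A, j) = 8 - 2*j
1/(-18246/m(-215, -22) + W/50027) = 1/(-18246/(8 - 2*(-22)) - 30454/50027) = 1/(-18246/(8 + 44) - 30454*1/50027) = 1/(-18246/52 - 30454/50027) = 1/(-18246*1/52 - 30454/50027) = 1/(-9123/26 - 30454/50027) = 1/(-457188125/1300702) = -1300702/457188125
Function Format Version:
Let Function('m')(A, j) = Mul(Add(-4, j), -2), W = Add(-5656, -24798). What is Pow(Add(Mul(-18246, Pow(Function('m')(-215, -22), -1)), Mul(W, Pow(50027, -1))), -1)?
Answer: Rational(-1300702, 457188125) ≈ -0.0028450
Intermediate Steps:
W = -30454
Function('m')(A, j) = Add(8, Mul(-2, j))
Pow(Add(Mul(-18246, Pow(Function('m')(-215, -22), -1)), Mul(W, Pow(50027, -1))), -1) = Pow(Add(Mul(-18246, Pow(Add(8, Mul(-2, -22)), -1)), Mul(-30454, Pow(50027, -1))), -1) = Pow(Add(Mul(-18246, Pow(Add(8, 44), -1)), Mul(-30454, Rational(1, 50027))), -1) = Pow(Add(Mul(-18246, Pow(52, -1)), Rational(-30454, 50027)), -1) = Pow(Add(Mul(-18246, Rational(1, 52)), Rational(-30454, 50027)), -1) = Pow(Add(Rational(-9123, 26), Rational(-30454, 50027)), -1) = Pow(Rational(-457188125, 1300702), -1) = Rational(-1300702, 457188125)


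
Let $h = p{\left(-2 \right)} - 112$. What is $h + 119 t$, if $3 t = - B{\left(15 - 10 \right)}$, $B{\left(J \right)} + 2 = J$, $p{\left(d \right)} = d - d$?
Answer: $-231$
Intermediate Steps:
$p{\left(d \right)} = 0$
$B{\left(J \right)} = -2 + J$
$h = -112$ ($h = 0 - 112 = -112$)
$t = -1$ ($t = \frac{\left(-1\right) \left(-2 + \left(15 - 10\right)\right)}{3} = \frac{\left(-1\right) \left(-2 + 5\right)}{3} = \frac{\left(-1\right) 3}{3} = \frac{1}{3} \left(-3\right) = -1$)
$h + 119 t = -112 + 119 \left(-1\right) = -112 - 119 = -231$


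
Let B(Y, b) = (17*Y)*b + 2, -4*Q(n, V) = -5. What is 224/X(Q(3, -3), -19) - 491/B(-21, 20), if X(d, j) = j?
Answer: -1589583/135622 ≈ -11.721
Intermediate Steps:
Q(n, V) = 5/4 (Q(n, V) = -¼*(-5) = 5/4)
B(Y, b) = 2 + 17*Y*b (B(Y, b) = 17*Y*b + 2 = 2 + 17*Y*b)
224/X(Q(3, -3), -19) - 491/B(-21, 20) = 224/(-19) - 491/(2 + 17*(-21)*20) = 224*(-1/19) - 491/(2 - 7140) = -224/19 - 491/(-7138) = -224/19 - 491*(-1/7138) = -224/19 + 491/7138 = -1589583/135622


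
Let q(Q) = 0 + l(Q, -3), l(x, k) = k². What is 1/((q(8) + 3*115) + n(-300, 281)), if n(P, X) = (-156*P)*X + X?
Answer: 1/13151435 ≈ 7.6037e-8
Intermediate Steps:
n(P, X) = X - 156*P*X (n(P, X) = -156*P*X + X = X - 156*P*X)
q(Q) = 9 (q(Q) = 0 + (-3)² = 0 + 9 = 9)
1/((q(8) + 3*115) + n(-300, 281)) = 1/((9 + 3*115) + 281*(1 - 156*(-300))) = 1/((9 + 345) + 281*(1 + 46800)) = 1/(354 + 281*46801) = 1/(354 + 13151081) = 1/13151435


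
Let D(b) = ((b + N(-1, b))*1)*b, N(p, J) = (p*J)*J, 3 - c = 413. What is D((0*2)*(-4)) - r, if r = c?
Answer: 410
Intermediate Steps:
c = -410 (c = 3 - 1*413 = 3 - 413 = -410)
N(p, J) = p*J² (N(p, J) = (J*p)*J = p*J²)
D(b) = b*(b - b²) (D(b) = ((b - b²)*1)*b = (b - b²)*b = b*(b - b²))
r = -410
D((0*2)*(-4)) - r = ((0*2)*(-4))²*(1 - 0*2*(-4)) - 1*(-410) = (0*(-4))²*(1 - 0*(-4)) + 410 = 0²*(1 - 1*0) + 410 = 0*(1 + 0) + 410 = 0*1 + 410 = 0 + 410 = 410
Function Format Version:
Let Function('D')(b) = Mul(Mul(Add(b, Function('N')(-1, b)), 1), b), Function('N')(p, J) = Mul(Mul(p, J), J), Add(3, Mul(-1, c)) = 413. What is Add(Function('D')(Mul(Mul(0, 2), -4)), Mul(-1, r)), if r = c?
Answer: 410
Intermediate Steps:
c = -410 (c = Add(3, Mul(-1, 413)) = Add(3, -413) = -410)
Function('N')(p, J) = Mul(p, Pow(J, 2)) (Function('N')(p, J) = Mul(Mul(J, p), J) = Mul(p, Pow(J, 2)))
Function('D')(b) = Mul(b, Add(b, Mul(-1, Pow(b, 2)))) (Function('D')(b) = Mul(Mul(Add(b, Mul(-1, Pow(b, 2))), 1), b) = Mul(Add(b, Mul(-1, Pow(b, 2))), b) = Mul(b, Add(b, Mul(-1, Pow(b, 2)))))
r = -410
Add(Function('D')(Mul(Mul(0, 2), -4)), Mul(-1, r)) = Add(Mul(Pow(Mul(Mul(0, 2), -4), 2), Add(1, Mul(-1, Mul(Mul(0, 2), -4)))), Mul(-1, -410)) = Add(Mul(Pow(Mul(0, -4), 2), Add(1, Mul(-1, Mul(0, -4)))), 410) = Add(Mul(Pow(0, 2), Add(1, Mul(-1, 0))), 410) = Add(Mul(0, Add(1, 0)), 410) = Add(Mul(0, 1), 410) = Add(0, 410) = 410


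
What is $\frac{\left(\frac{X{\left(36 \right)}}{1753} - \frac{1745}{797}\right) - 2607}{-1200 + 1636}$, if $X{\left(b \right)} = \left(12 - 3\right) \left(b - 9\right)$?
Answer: $- \frac{3645211901}{609153476} \approx -5.9841$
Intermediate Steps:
$X{\left(b \right)} = -81 + 9 b$ ($X{\left(b \right)} = 9 \left(-9 + b\right) = -81 + 9 b$)
$\frac{\left(\frac{X{\left(36 \right)}}{1753} - \frac{1745}{797}\right) - 2607}{-1200 + 1636} = \frac{\left(\frac{-81 + 9 \cdot 36}{1753} - \frac{1745}{797}\right) - 2607}{-1200 + 1636} = \frac{\left(\left(-81 + 324\right) \frac{1}{1753} - \frac{1745}{797}\right) - 2607}{436} = \left(\left(243 \cdot \frac{1}{1753} - \frac{1745}{797}\right) - 2607\right) \frac{1}{436} = \left(\left(\frac{243}{1753} - \frac{1745}{797}\right) - 2607\right) \frac{1}{436} = \left(- \frac{2865314}{1397141} - 2607\right) \frac{1}{436} = \left(- \frac{3645211901}{1397141}\right) \frac{1}{436} = - \frac{3645211901}{609153476}$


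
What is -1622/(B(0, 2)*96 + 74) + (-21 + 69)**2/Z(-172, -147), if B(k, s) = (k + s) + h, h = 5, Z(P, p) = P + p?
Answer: -1118101/118987 ≈ -9.3968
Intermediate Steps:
B(k, s) = 5 + k + s (B(k, s) = (k + s) + 5 = 5 + k + s)
-1622/(B(0, 2)*96 + 74) + (-21 + 69)**2/Z(-172, -147) = -1622/((5 + 0 + 2)*96 + 74) + (-21 + 69)**2/(-172 - 147) = -1622/(7*96 + 74) + 48**2/(-319) = -1622/(672 + 74) + 2304*(-1/319) = -1622/746 - 2304/319 = -1622*1/746 - 2304/319 = -811/373 - 2304/319 = -1118101/118987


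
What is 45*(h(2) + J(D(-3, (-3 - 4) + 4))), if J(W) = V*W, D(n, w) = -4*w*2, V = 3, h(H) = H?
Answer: 3330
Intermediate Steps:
D(n, w) = -8*w
J(W) = 3*W
45*(h(2) + J(D(-3, (-3 - 4) + 4))) = 45*(2 + 3*(-8*((-3 - 4) + 4))) = 45*(2 + 3*(-8*(-7 + 4))) = 45*(2 + 3*(-8*(-3))) = 45*(2 + 3*24) = 45*(2 + 72) = 45*74 = 3330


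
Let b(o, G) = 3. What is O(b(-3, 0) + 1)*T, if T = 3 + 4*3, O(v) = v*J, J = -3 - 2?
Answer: -300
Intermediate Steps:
J = -5
O(v) = -5*v (O(v) = v*(-5) = -5*v)
T = 15 (T = 3 + 12 = 15)
O(b(-3, 0) + 1)*T = -5*(3 + 1)*15 = -5*4*15 = -20*15 = -300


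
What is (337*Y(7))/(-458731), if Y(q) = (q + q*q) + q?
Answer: -3033/65533 ≈ -0.046282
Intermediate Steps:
Y(q) = q² + 2*q (Y(q) = (q + q²) + q = q² + 2*q)
(337*Y(7))/(-458731) = (337*(7*(2 + 7)))/(-458731) = (337*(7*9))*(-1/458731) = (337*63)*(-1/458731) = 21231*(-1/458731) = -3033/65533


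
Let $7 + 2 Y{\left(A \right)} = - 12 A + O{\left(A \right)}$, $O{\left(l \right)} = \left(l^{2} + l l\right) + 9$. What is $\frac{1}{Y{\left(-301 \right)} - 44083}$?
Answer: $\frac{1}{48325} \approx 2.0693 \cdot 10^{-5}$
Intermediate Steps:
$O{\left(l \right)} = 9 + 2 l^{2}$ ($O{\left(l \right)} = \left(l^{2} + l^{2}\right) + 9 = 2 l^{2} + 9 = 9 + 2 l^{2}$)
$Y{\left(A \right)} = 1 + A^{2} - 6 A$ ($Y{\left(A \right)} = - \frac{7}{2} + \frac{- 12 A + \left(9 + 2 A^{2}\right)}{2} = - \frac{7}{2} + \frac{9 - 12 A + 2 A^{2}}{2} = - \frac{7}{2} + \left(\frac{9}{2} + A^{2} - 6 A\right) = 1 + A^{2} - 6 A$)
$\frac{1}{Y{\left(-301 \right)} - 44083} = \frac{1}{\left(1 + \left(-301\right)^{2} - -1806\right) - 44083} = \frac{1}{\left(1 + 90601 + 1806\right) - 44083} = \frac{1}{92408 - 44083} = \frac{1}{48325}$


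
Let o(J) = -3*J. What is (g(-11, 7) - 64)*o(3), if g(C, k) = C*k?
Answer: 1269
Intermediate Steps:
(g(-11, 7) - 64)*o(3) = (-11*7 - 64)*(-3*3) = (-77 - 64)*(-9) = -141*(-9) = 1269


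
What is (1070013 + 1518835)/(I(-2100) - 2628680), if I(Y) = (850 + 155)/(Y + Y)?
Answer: -724877440/736030467 ≈ -0.98485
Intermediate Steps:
I(Y) = 1005/(2*Y) (I(Y) = 1005/((2*Y)) = 1005*(1/(2*Y)) = 1005/(2*Y))
(1070013 + 1518835)/(I(-2100) - 2628680) = (1070013 + 1518835)/((1005/2)/(-2100) - 2628680) = 2588848/((1005/2)*(-1/2100) - 2628680) = 2588848/(-67/280 - 2628680) = 2588848/(-736030467/280) = 2588848*(-280/736030467) = -724877440/736030467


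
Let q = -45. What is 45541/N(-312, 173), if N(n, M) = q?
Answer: -45541/45 ≈ -1012.0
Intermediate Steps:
N(n, M) = -45
45541/N(-312, 173) = 45541/(-45) = 45541*(-1/45) = -45541/45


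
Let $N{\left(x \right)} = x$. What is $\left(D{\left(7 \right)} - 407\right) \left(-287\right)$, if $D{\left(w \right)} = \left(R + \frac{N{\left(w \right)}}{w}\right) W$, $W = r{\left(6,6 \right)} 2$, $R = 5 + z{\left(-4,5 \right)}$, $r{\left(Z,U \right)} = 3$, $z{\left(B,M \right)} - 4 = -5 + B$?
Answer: $115087$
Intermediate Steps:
$z{\left(B,M \right)} = -1 + B$ ($z{\left(B,M \right)} = 4 + \left(-5 + B\right) = -1 + B$)
$R = 0$ ($R = 5 - 5 = 0$)
$W = 6$ ($W = 3 \cdot 2 = 6$)
$D{\left(w \right)} = 6$ ($D{\left(w \right)} = \left(0 + \frac{w}{w}\right) 6 = \left(0 + 1\right) 6 = 1 \cdot 6 = 6$)
$\left(D{\left(7 \right)} - 407\right) \left(-287\right) = \left(6 - 407\right) \left(-287\right) = \left(-401\right) \left(-287\right) = 115087$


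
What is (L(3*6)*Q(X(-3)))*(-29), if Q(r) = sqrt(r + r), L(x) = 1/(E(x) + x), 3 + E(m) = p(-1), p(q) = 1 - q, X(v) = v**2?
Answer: -87*sqrt(2)/17 ≈ -7.2374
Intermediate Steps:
E(m) = -1 (E(m) = -3 + (1 - 1*(-1)) = -3 + (1 + 1) = -3 + 2 = -1)
L(x) = 1/(-1 + x)
Q(r) = sqrt(2)*sqrt(r) (Q(r) = sqrt(2*r) = sqrt(2)*sqrt(r))
(L(3*6)*Q(X(-3)))*(-29) = ((sqrt(2)*sqrt((-3)**2))/(-1 + 3*6))*(-29) = ((sqrt(2)*sqrt(9))/(-1 + 18))*(-29) = ((sqrt(2)*3)/17)*(-29) = ((3*sqrt(2))/17)*(-29) = (3*sqrt(2)/17)*(-29) = -87*sqrt(2)/17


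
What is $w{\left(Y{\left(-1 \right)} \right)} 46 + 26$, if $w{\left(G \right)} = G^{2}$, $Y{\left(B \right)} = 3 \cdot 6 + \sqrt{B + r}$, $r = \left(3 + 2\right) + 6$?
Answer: $15390 + 1656 \sqrt{10} \approx 20627.0$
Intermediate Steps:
$r = 11$ ($r = 5 + 6 = 11$)
$Y{\left(B \right)} = 18 + \sqrt{11 + B}$ ($Y{\left(B \right)} = 3 \cdot 6 + \sqrt{B + 11} = 18 + \sqrt{11 + B}$)
$w{\left(Y{\left(-1 \right)} \right)} 46 + 26 = \left(18 + \sqrt{11 - 1}\right)^{2} \cdot 46 + 26 = \left(18 + \sqrt{10}\right)^{2} \cdot 46 + 26 = 46 \left(18 + \sqrt{10}\right)^{2} + 26 = 26 + 46 \left(18 + \sqrt{10}\right)^{2}$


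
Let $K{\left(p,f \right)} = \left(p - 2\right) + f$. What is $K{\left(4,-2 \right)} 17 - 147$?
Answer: $-147$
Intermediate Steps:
$K{\left(p,f \right)} = -2 + f + p$ ($K{\left(p,f \right)} = \left(-2 + p\right) + f = -2 + f + p$)
$K{\left(4,-2 \right)} 17 - 147 = \left(-2 - 2 + 4\right) 17 - 147 = 0 \cdot 17 - 147 = 0 - 147 = -147$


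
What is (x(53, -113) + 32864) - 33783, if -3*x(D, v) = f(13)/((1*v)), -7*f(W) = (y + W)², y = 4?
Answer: -2181076/2373 ≈ -919.12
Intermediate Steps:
f(W) = -(4 + W)²/7
x(D, v) = 289/(21*v) (x(D, v) = -(-(4 + 13)²/7)/(3*(1*v)) = -(-⅐*17²)/(3*v) = -(-⅐*289)/(3*v) = -(-289)/(21*v) = 289/(21*v))
(x(53, -113) + 32864) - 33783 = ((289/21)/(-113) + 32864) - 33783 = ((289/21)*(-1/113) + 32864) - 33783 = (-289/2373 + 32864) - 33783 = 77985983/2373 - 33783 = -2181076/2373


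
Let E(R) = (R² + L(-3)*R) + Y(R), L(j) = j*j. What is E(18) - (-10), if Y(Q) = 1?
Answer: 497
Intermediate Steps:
L(j) = j²
E(R) = 1 + R² + 9*R (E(R) = (R² + (-3)²*R) + 1 = (R² + 9*R) + 1 = 1 + R² + 9*R)
E(18) - (-10) = (1 + 18² + 9*18) - (-10) = (1 + 324 + 162) - 1*(-10) = 487 + 10 = 497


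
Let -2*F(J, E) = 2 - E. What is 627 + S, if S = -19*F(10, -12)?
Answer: 760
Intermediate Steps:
F(J, E) = -1 + E/2 (F(J, E) = -(2 - E)/2 = -1 + E/2)
S = 133 (S = -19*(-1 + (1/2)*(-12)) = -19*(-1 - 6) = -19*(-7) = 133)
627 + S = 627 + 133 = 760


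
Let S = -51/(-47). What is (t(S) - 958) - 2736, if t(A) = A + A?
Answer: -173516/47 ≈ -3691.8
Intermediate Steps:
S = 51/47 (S = -51*(-1/47) = 51/47 ≈ 1.0851)
t(A) = 2*A
(t(S) - 958) - 2736 = (2*(51/47) - 958) - 2736 = (102/47 - 958) - 2736 = -44924/47 - 2736 = -173516/47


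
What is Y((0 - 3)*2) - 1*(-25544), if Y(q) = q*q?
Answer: 25580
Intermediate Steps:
Y(q) = q²
Y((0 - 3)*2) - 1*(-25544) = ((0 - 3)*2)² - 1*(-25544) = (-3*2)² + 25544 = (-6)² + 25544 = 36 + 25544 = 25580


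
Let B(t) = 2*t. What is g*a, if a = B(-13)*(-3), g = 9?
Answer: 702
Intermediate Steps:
a = 78 (a = (2*(-13))*(-3) = -26*(-3) = 78)
g*a = 9*78 = 702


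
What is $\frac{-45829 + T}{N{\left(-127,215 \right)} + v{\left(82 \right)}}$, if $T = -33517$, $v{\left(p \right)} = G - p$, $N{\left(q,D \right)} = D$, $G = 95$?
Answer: $- \frac{39673}{114} \approx -348.01$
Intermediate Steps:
$v{\left(p \right)} = 95 - p$
$\frac{-45829 + T}{N{\left(-127,215 \right)} + v{\left(82 \right)}} = \frac{-45829 - 33517}{215 + \left(95 - 82\right)} = - \frac{79346}{215 + \left(95 - 82\right)} = - \frac{79346}{215 + 13} = - \frac{79346}{228} = \left(-79346\right) \frac{1}{228} = - \frac{39673}{114}$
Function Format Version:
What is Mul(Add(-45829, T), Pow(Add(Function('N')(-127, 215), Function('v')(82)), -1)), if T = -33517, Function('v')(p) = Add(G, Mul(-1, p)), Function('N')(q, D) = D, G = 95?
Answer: Rational(-39673, 114) ≈ -348.01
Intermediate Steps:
Function('v')(p) = Add(95, Mul(-1, p))
Mul(Add(-45829, T), Pow(Add(Function('N')(-127, 215), Function('v')(82)), -1)) = Mul(Add(-45829, -33517), Pow(Add(215, Add(95, Mul(-1, 82))), -1)) = Mul(-79346, Pow(Add(215, Add(95, -82)), -1)) = Mul(-79346, Pow(Add(215, 13), -1)) = Mul(-79346, Pow(228, -1)) = Mul(-79346, Rational(1, 228)) = Rational(-39673, 114)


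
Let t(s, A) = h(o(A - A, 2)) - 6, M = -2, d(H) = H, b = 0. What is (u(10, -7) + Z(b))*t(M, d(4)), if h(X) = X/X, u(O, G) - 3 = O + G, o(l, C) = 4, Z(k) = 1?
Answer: -35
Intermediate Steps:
u(O, G) = 3 + G + O (u(O, G) = 3 + (O + G) = 3 + (G + O) = 3 + G + O)
h(X) = 1
t(s, A) = -5 (t(s, A) = 1 - 6 = -5)
(u(10, -7) + Z(b))*t(M, d(4)) = ((3 - 7 + 10) + 1)*(-5) = (6 + 1)*(-5) = 7*(-5) = -35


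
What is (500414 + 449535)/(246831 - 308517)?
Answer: -949949/61686 ≈ -15.400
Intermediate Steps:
(500414 + 449535)/(246831 - 308517) = 949949/(-61686) = 949949*(-1/61686) = -949949/61686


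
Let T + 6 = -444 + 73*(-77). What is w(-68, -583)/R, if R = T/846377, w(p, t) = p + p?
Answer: 115107272/6071 ≈ 18960.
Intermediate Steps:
w(p, t) = 2*p
T = -6071 (T = -6 + (-444 + 73*(-77)) = -6 + (-444 - 5621) = -6 - 6065 = -6071)
R = -6071/846377 ≈ -0.0071729
w(-68, -583)/R = (2*(-68))/(-6071/846377) = -136*(-846377/6071) = 115107272/6071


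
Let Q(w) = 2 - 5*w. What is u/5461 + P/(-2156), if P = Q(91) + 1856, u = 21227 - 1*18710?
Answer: -2235131/11773916 ≈ -0.18984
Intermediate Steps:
u = 2517 (u = 21227 - 18710 = 2517)
P = 1403 (P = (2 - 5*91) + 1856 = (2 - 455) + 1856 = -453 + 1856 = 1403)
u/5461 + P/(-2156) = 2517/5461 + 1403/(-2156) = 2517*(1/5461) + 1403*(-1/2156) = 2517/5461 - 1403/2156 = -2235131/11773916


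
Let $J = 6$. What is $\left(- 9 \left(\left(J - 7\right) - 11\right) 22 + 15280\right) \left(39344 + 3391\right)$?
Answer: $754529160$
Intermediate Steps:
$\left(- 9 \left(\left(J - 7\right) - 11\right) 22 + 15280\right) \left(39344 + 3391\right) = \left(- 9 \left(\left(6 - 7\right) - 11\right) 22 + 15280\right) \left(39344 + 3391\right) = \left(- 9 \left(-1 - 11\right) 22 + 15280\right) 42735 = \left(\left(-9\right) \left(-12\right) 22 + 15280\right) 42735 = \left(108 \cdot 22 + 15280\right) 42735 = \left(2376 + 15280\right) 42735 = 17656 \cdot 42735 = 754529160$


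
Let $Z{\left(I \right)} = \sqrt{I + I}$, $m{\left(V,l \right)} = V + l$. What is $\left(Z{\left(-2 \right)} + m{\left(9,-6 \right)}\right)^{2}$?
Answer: $5 + 12 i \approx 5.0 + 12.0 i$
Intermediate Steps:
$Z{\left(I \right)} = \sqrt{2} \sqrt{I}$ ($Z{\left(I \right)} = \sqrt{2 I} = \sqrt{2} \sqrt{I}$)
$\left(Z{\left(-2 \right)} + m{\left(9,-6 \right)}\right)^{2} = \left(\sqrt{2} \sqrt{-2} + \left(9 - 6\right)\right)^{2} = \left(\sqrt{2} i \sqrt{2} + 3\right)^{2} = \left(2 i + 3\right)^{2} = \left(3 + 2 i\right)^{2}$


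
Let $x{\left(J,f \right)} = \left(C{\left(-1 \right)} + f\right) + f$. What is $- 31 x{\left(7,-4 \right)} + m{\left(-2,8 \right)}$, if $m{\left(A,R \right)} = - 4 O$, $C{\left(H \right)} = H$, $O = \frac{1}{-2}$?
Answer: $281$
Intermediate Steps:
$O = - \frac{1}{2} \approx -0.5$
$x{\left(J,f \right)} = -1 + 2 f$ ($x{\left(J,f \right)} = \left(-1 + f\right) + f = -1 + 2 f$)
$m{\left(A,R \right)} = 2$ ($m{\left(A,R \right)} = \left(-4\right) \left(- \frac{1}{2}\right) = 2$)
$- 31 x{\left(7,-4 \right)} + m{\left(-2,8 \right)} = - 31 \left(-1 + 2 \left(-4\right)\right) + 2 = - 31 \left(-1 - 8\right) + 2 = \left(-31\right) \left(-9\right) + 2 = 279 + 2 = 281$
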